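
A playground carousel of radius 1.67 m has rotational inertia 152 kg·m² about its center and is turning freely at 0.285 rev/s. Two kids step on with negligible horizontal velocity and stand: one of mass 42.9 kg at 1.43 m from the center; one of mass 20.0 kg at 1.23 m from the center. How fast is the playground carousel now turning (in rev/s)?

The added mass arrives with no angular momentum about the center, and any external torque about the center is negligible, so the system's angular momentum is conserved.
Added inertia Σmr² = (42.9)(1.43)² + (20.0)(1.23)² = 118.0 kg·m²; I_f = 152.0 + 118.0 = 270.0 kg·m².
ω_f = I_p ω_i / I_f = (152.0)(0.285) / 270.0 = 0.1605 rev/s.

ω_f ≈ 0.160 rev/s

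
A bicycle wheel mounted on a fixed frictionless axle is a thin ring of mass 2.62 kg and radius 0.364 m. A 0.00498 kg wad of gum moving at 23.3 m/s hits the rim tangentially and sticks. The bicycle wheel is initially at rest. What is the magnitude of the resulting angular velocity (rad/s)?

|ω_f| ≈ 0.121 rad/s

The axle reaction passes through the axle and exerts no torque about it; angular momentum about the axle is conserved through the impact.
I_p = (2.62)(0.364)² = 0.3471 kg·m². Taking the sense of the wad of gum's angular momentum as positive, L_{wad} = m v R = (0.00498)(23.3)(0.364) = 0.04224 kg·m²/s.
L_i = 0 + 0.04224 = 0.04224 kg·m²/s.
After sticking, I_f = I_p + m R² = 0.3471 + (0.00498)(0.364)² = 0.3478 kg·m².
ω_f = L_i / I_f = 0.04224 / 0.3478 = 0.1214 rad/s.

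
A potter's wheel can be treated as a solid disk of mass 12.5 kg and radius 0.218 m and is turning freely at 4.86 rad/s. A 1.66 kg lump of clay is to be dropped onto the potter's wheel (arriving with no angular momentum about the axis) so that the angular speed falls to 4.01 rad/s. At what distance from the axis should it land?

r ≈ 0.195 m

No external torque acts about the axis; L_before = L_after.
I_p = ½(12.5)(0.218)² = 0.2970 kg·m².
I_p ω_i = (I_p + m r²) ω_f ⇒ m r² = I_p(ω_i/ω_f − 1) = 0.2970(4.86/4.01 − 1) = 0.06296 kg·m².
r = √(0.06296/1.66) = 0.1948 m.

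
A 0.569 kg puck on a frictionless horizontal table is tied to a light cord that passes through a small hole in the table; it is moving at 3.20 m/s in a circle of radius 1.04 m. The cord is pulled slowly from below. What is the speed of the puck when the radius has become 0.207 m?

Central (radial) force ⇒ zero torque about the center ⇒ m v r is constant.
v₂ = v₁ r₁ / r₂ = (3.20)(1.04) / (0.207) = 16.08 m/s.

v₂ ≈ 16.1 m/s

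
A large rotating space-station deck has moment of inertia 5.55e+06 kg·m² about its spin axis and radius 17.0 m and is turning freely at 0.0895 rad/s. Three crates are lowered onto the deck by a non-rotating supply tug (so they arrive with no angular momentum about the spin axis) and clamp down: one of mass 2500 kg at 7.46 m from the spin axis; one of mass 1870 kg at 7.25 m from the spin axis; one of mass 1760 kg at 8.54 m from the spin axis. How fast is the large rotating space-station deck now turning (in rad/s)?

ω_f ≈ 0.0840 rad/s

No external torque acts about the spin axis; L_before = L_after.
Added inertia Σmr² = (2500)(7.46)² + (1870)(7.25)² + (1760)(8.54)² = 3.658e+05 kg·m²; I_f = 5.550e+06 + 3.658e+05 = 5.916e+06 kg·m².
ω_f = I_p ω_i / I_f = (5.550e+06)(0.0895) / 5.916e+06 = 0.08397 rad/s.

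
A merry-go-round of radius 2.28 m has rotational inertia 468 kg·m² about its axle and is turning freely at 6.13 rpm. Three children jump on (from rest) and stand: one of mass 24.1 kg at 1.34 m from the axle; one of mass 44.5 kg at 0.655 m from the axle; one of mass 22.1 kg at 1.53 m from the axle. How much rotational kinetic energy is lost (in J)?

The added mass arrives with no angular momentum about the axle, and any external torque about the axle is negligible, so the system's angular momentum is conserved.
Added inertia Σmr² = (24.1)(1.34)² + (44.5)(0.655)² + (22.1)(1.53)² = 114.1 kg·m²; I_f = 468.0 + 114.1 = 582.1 kg·m².
ω_f = I_p ω_i / I_f = (468.0)(6.13) / 582.1 = 4.928 rpm.
KE_i = ½(468.0)(0.6419 rad/s)² = 96.43 J; KE_f = ½(582.1)(0.5161)² = 77.53 J.

energy lost ≈ 18.9 J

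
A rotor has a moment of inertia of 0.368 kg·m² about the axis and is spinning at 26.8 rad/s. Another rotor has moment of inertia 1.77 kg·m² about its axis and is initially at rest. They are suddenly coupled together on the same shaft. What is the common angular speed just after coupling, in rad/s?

No external torque acts about the common axis, so total angular momentum is conserved.
Taking A's sense as positive: L = (0.3680)(26.8) = 9.862 kg·m²·rad/s.
Combined I = 0.3680 + 1.770 = 2.138 kg·m².
ω_f = L / I = 9.862 / 2.138 = 4.613 rad/s.

|ω_f| ≈ 4.61 rad/s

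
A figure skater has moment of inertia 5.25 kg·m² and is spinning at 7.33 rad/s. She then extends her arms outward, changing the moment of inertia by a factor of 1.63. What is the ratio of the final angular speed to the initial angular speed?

With no external torque about the axis, L is conserved: I₁ω₁ = I₂ω₂.
I₂ = 1.63 × 5.25 = 8.557 kg·m².
ω₂/ω₁ = I₁/I₂ = 5.250 / 8.557 = 0.6135.

ω₂/ω₁ ≈ 0.613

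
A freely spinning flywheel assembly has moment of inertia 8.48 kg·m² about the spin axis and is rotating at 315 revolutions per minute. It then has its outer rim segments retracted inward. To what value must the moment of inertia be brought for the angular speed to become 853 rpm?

With no external torque about the axis, L is conserved: I₁ω₁ = I₂ω₂.
I₂ = I₁ω₁ / ω₂ = (8.48)(315) / (853) = 3.132 kg·m².

I₂ ≈ 3.13 kg·m²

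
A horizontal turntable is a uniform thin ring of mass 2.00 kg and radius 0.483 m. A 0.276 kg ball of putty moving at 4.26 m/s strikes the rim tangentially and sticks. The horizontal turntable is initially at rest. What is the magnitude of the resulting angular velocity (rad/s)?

|ω_f| ≈ 1.07 rad/s

The axle reaction passes through the axle and exerts no torque about it; angular momentum about the axle is conserved through the impact.
I_p = (2.00)(0.483)² = 0.4666 kg·m². Taking the sense of the ball of putty's angular momentum as positive, L_{ball} = m v R = (0.276)(4.26)(0.483) = 0.5679 kg·m²/s.
L_i = 0 + 0.5679 = 0.5679 kg·m²/s.
After sticking, I_f = I_p + m R² = 0.4666 + (0.276)(0.483)² = 0.5310 kg·m².
ω_f = L_i / I_f = 0.5679 / 0.5310 = 1.070 rad/s.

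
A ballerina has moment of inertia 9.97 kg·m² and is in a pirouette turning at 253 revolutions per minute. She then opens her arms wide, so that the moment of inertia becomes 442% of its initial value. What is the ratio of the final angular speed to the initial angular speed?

ω₂/ω₁ ≈ 0.226

With no external torque about the axis, L is conserved: I₁ω₁ = I₂ω₂.
I₂ = 4.42 × 9.97 = 44.07 kg·m².
ω₂/ω₁ = I₁/I₂ = 9.970 / 44.07 = 0.2262.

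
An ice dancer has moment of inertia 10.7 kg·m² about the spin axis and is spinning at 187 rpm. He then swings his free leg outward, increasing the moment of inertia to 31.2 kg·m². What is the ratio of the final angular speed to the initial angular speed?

Angular momentum about the spin axis is conserved since the torque about it is zero.
ω₂/ω₁ = I₁/I₂ = 10.70 / 31.20 = 0.3429.

ω₂/ω₁ ≈ 0.343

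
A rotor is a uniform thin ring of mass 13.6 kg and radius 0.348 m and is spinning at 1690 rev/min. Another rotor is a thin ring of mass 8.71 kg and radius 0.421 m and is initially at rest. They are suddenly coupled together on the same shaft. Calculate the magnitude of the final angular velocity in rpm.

The coupling torques are internal; angular momentum about the shared axis is conserved.
Moments of inertia: I_A = (13.6)(0.348)² = 1.647 kg·m²; I_B = (8.71)(0.421)² = 1.544 kg·m².
Taking A's sense as positive: L = (1.647)(1690) = 2783 kg·m²·rpm.
Combined I = 1.647 + 1.544 = 3.191 kg·m².
ω_f = L / I = 2783 / 3.191 = 872.3 rpm.

|ω_f| ≈ 872 rpm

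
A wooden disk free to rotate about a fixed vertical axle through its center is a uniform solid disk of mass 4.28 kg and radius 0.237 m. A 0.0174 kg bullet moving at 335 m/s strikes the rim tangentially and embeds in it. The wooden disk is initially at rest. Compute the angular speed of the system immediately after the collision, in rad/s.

|ω_f| ≈ 11.4 rad/s

About the axle the impulsive forces during the collision are internal, so angular momentum about that axis is conserved.
I_p = ½(4.28)(0.237)² = 0.1202 kg·m². Taking the sense of the bullet's angular momentum as positive, L_{bullet} = m v R = (0.0174)(335)(0.237) = 1.381 kg·m²/s.
L_i = 0 + 1.381 = 1.381 kg·m²/s.
After sticking, I_f = I_p + m R² = 0.1202 + (0.0174)(0.237)² = 0.1212 kg·m².
ω_f = L_i / I_f = 1.381 / 0.1212 = 11.40 rad/s.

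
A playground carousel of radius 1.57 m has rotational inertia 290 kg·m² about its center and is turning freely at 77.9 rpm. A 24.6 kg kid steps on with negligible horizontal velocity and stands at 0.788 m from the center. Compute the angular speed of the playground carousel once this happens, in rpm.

No external torque acts about the center; L_before = L_after.
Added inertia Σmr² = (24.6)(0.788)² = 15.28 kg·m²; I_f = 290.0 + 15.28 = 305.3 kg·m².
ω_f = I_p ω_i / I_f = (290.0)(77.9) / 305.3 = 74.00 rpm.

ω_f ≈ 74.0 rpm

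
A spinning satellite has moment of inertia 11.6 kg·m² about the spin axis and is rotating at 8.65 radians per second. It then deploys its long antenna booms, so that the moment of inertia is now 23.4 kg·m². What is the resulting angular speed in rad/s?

With no external torque about the axis, L is conserved: I₁ω₁ = I₂ω₂.
ω₂ = I₁ω₁ / I₂ = (11.60)(8.65 rad/s) / (23.40) = 4.288 rad/s.

ω₂ ≈ 4.29 rad/s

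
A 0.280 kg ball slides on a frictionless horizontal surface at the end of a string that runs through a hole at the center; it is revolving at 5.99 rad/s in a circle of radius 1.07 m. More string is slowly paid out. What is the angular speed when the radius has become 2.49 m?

The constraining force is radial, so m r² ω about the center is conserved.
ω₂ = ω₁ (r₁/r₂)² = (5.99)(1.07/2.49)² = 1.106 rad/s.

ω₂ ≈ 1.11 rad/s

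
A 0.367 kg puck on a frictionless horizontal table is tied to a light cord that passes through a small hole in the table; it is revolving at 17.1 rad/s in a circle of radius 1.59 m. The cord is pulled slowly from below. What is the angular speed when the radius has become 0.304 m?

ω₂ ≈ 468 rad/s

The constraining force is radial, so m r² ω about the center is conserved.
ω₂ = ω₁ (r₁/r₂)² = (17.1)(1.59/0.304)² = 467.8 rad/s.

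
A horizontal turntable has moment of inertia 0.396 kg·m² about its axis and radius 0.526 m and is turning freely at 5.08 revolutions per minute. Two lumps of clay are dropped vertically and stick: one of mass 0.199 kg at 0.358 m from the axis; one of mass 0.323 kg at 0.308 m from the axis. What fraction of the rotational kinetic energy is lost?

fraction ≈ 0.124

No external torque acts about the axis; L_before = L_after.
Added inertia Σmr² = (0.199)(0.358)² + (0.323)(0.308)² = 0.05615 kg·m²; I_f = 0.3960 + 0.05615 = 0.4521 kg·m².
ω_f = I_p ω_i / I_f = (0.3960)(5.08) / 0.4521 = 4.449 rpm.
KE_i = ½(0.3960)(0.5320 rad/s)² = 0.05603 J; KE_f = ½(0.4521)(0.4659)² = 0.04908 J.
Fraction lost = 0.1242.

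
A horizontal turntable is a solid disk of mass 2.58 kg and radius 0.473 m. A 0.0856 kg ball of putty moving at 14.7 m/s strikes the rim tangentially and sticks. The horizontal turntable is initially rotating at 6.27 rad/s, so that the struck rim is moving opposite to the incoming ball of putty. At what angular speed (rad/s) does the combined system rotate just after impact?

|ω_f| ≈ 3.95 rad/s

About the axle the impulsive forces during the collision are internal, so angular momentum about that axis is conserved.
I_p = ½(2.58)(0.473)² = 0.2886 kg·m². Taking the sense of the ball of putty's angular momentum as positive, L_{ball} = m v R = (0.0856)(14.7)(0.473) = 0.5952 kg·m²/s.
L_i = −I_p ω_p + m v R = −(0.2886)(6.27) + 0.5952 = -1.214 kg·m²/s.
After sticking, I_f = I_p + m R² = 0.2886 + (0.0856)(0.473)² = 0.3078 kg·m².
ω_f = L_i / I_f = -1.214 / 0.3078 = -3.946 rad/s.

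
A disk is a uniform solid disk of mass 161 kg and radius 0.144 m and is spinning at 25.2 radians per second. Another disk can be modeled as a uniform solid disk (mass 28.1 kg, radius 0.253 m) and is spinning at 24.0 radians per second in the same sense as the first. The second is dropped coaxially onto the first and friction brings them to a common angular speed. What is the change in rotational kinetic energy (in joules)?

ΔKE ≈ -0.421 J

The coupling torques are internal; angular momentum about the shared axis is conserved.
Moments of inertia: I_A = ½(161)(0.144)² = 1.669 kg·m²; I_B = ½(28.1)(0.253)² = 0.8993 kg·m².
Taking A's sense as positive: L = (1.669)(25.2) + (0.8993)(24.0) = 63.65 kg·m²·rad/s.
Combined I = 1.669 + 0.8993 = 2.569 kg·m².
ω_f = L / I = 63.65 / 2.569 = 24.78 rad/s.
KE_i = ½ΣIω² = 789.0 J; KE_f = ½(2.569)(24.78)² = 788.6 J.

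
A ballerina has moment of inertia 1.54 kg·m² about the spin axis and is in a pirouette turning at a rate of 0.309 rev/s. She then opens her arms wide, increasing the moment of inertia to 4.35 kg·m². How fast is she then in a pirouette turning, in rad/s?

ω₂ ≈ 0.687 rad/s

No external torque acts about the spin axis, so angular momentum is conserved.
ω₂ = I₁ω₁ / I₂ = (1.540)(0.309 rev/s) / (4.350) = 0.1094 rev/s = 0.6873 rad/s.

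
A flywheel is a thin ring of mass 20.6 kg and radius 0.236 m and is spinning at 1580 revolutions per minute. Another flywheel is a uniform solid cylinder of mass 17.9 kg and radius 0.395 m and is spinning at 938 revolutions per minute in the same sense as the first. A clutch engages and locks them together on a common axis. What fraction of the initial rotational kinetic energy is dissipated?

No external torque acts about the common axis, so total angular momentum is conserved.
Moments of inertia: I_A = (20.6)(0.236)² = 1.147 kg·m²; I_B = ½(17.9)(0.395)² = 1.396 kg·m².
Taking A's sense as positive: L = (1.147)(1580) + (1.396)(938) = 3123 kg·m²·rpm.
Combined I = 1.147 + 1.396 = 2.544 kg·m².
ω_f = L / I = 3123 / 2.544 = 1228 rpm.
KE_i = ½ΣIω² = 22440 J; KE_f = ½(2.544)(128.6)² = 21020 J.
Fraction dissipated = (KE_i − KE_f)/KE_i = 0.06343.

fraction ≈ 0.0634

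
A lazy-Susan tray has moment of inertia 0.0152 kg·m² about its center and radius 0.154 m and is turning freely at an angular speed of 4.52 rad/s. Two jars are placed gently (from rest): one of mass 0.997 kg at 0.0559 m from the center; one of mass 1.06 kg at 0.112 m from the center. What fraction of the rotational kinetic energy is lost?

fraction ≈ 0.519

The added mass arrives with no angular momentum about the center, and any external torque about the center is negligible, so the system's angular momentum is conserved.
Added inertia Σmr² = (0.997)(0.0559)² + (1.06)(0.112)² = 0.01641 kg·m²; I_f = 0.01520 + 0.01641 = 0.03161 kg·m².
ω_f = I_p ω_i / I_f = (0.01520)(4.52) / 0.03161 = 2.173 rad/s.
KE_i = ½(0.01520)(4.520 rad/s)² = 0.1553 J; KE_f = ½(0.03161)(2.173)² = 0.07466 J.
Fraction lost = 0.5192.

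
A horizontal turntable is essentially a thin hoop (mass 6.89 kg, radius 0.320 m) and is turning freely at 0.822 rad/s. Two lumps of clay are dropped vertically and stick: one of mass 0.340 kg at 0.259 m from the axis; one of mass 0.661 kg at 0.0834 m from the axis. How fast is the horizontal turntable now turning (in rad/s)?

ω_f ≈ 0.791 rad/s

No external torque acts about the axis; L_before = L_after.
I_p = (6.89)(0.320)² = 0.7055 kg·m².
Added inertia Σmr² = (0.340)(0.259)² + (0.661)(0.0834)² = 0.02741 kg·m²; I_f = 0.7055 + 0.02741 = 0.7329 kg·m².
ω_f = I_p ω_i / I_f = (0.7055)(0.822) / 0.7329 = 0.7913 rad/s.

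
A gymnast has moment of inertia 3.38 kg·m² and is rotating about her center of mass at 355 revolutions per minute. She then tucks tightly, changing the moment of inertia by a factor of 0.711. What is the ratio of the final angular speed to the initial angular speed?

With no external torque about the axis, L is conserved: I₁ω₁ = I₂ω₂.
I₂ = 0.711 × 3.38 = 2.403 kg·m².
ω₂/ω₁ = I₁/I₂ = 3.380 / 2.403 = 1.406.

ω₂/ω₁ ≈ 1.41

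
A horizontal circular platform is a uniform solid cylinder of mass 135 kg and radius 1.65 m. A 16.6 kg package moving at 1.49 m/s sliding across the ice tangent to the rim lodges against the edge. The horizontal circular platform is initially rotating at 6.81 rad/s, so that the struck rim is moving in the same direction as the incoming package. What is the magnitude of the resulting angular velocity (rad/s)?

|ω_f| ≈ 5.64 rad/s

The axle reaction passes through the central axle and exerts no torque about it; angular momentum about the central axle is conserved through the impact.
I_p = ½(135)(1.65)² = 183.8 kg·m². Taking the sense of the package's angular momentum as positive, L_{package} = m v R = (16.6)(1.49)(1.65) = 40.81 kg·m²/s.
L_i = +I_p ω_p + m v R = +(183.8)(6.81) + 40.81 = 1292 kg·m²/s.
After sticking, I_f = I_p + m R² = 183.8 + (16.6)(1.65)² = 229.0 kg·m².
ω_f = L_i / I_f = 1292 / 229.0 = 5.644 rad/s.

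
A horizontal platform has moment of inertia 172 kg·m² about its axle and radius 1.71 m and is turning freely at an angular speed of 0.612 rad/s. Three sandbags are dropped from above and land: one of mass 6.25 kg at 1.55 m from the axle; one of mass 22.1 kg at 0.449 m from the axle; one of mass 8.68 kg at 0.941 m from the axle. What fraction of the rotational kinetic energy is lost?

The added mass arrives with no angular momentum about the axle, and any external torque about the axle is negligible, so the system's angular momentum is conserved.
Added inertia Σmr² = (6.25)(1.55)² + (22.1)(0.449)² + (8.68)(0.941)² = 27.16 kg·m²; I_f = 172.0 + 27.16 = 199.2 kg·m².
ω_f = I_p ω_i / I_f = (172.0)(0.612) / 199.2 = 0.5285 rad/s.
KE_i = ½(172.0)(0.6120 rad/s)² = 32.21 J; KE_f = ½(199.2)(0.5285)² = 27.82 J.
Fraction lost = 0.1364.

fraction ≈ 0.136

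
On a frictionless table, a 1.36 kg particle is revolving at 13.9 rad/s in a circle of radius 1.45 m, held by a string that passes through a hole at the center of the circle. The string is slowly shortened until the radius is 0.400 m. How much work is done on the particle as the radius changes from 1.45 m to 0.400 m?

The constraining force is radial, so m r² ω about the center is conserved.
ω₂ = ω₁ (r₁/r₂)² = (13.9)(1.45/0.400)² = 182.7 rad/s.
W = ΔKE = ½m(v₂² − v₁²) = 3354 J.

W ≈ 3350 J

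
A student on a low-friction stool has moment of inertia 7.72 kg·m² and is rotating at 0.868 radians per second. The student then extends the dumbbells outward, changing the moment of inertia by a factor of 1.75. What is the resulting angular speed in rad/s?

Angular momentum about the spin axis is conserved since the torque about it is zero.
I₂ = 1.75 × 7.72 = 13.51 kg·m².
ω₂ = I₁ω₁ / I₂ = (7.720)(0.868 rad/s) / (13.51) = 0.4960 rad/s.

ω₂ ≈ 0.496 rad/s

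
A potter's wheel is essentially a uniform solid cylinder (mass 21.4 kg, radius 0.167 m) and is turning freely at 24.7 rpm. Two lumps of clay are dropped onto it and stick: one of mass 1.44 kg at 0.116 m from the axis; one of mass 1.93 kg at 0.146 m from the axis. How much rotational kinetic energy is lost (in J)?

The added mass arrives with no angular momentum about the axis, and any external torque about the axis is negligible, so the system's angular momentum is conserved.
I_p = ½(21.4)(0.167)² = 0.2984 kg·m².
Added inertia Σmr² = (1.44)(0.116)² + (1.93)(0.146)² = 0.06052 kg·m²; I_f = 0.2984 + 0.06052 = 0.3589 kg·m².
ω_f = I_p ω_i / I_f = (0.2984)(24.7) / 0.3589 = 20.54 rpm.
KE_i = ½(0.2984)(2.587 rad/s)² = 0.9982 J; KE_f = ½(0.3589)(2.150)² = 0.8299 J.

energy lost ≈ 0.168 J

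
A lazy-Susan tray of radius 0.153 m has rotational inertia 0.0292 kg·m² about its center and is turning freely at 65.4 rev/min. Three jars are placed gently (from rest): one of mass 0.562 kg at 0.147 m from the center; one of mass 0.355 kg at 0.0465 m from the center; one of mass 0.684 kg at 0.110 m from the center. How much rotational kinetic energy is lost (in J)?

energy lost ≈ 0.288 J

The added mass arrives with no angular momentum about the center, and any external torque about the center is negligible, so the system's angular momentum is conserved.
Added inertia Σmr² = (0.562)(0.147)² + (0.355)(0.0465)² + (0.684)(0.110)² = 0.02119 kg·m²; I_f = 0.02920 + 0.02119 = 0.05039 kg·m².
ω_f = I_p ω_i / I_f = (0.02920)(65.4) / 0.05039 = 37.90 rpm.
KE_i = ½(0.02920)(6.849 rad/s)² = 0.6848 J; KE_f = ½(0.05039)(3.969)² = 0.3968 J.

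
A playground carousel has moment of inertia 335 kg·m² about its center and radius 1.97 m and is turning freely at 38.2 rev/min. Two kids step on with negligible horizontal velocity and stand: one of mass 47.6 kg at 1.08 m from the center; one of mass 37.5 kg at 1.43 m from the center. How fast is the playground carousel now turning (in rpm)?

ω_f ≈ 27.4 rpm

The added mass arrives with no angular momentum about the center, and any external torque about the center is negligible, so the system's angular momentum is conserved.
Added inertia Σmr² = (47.6)(1.08)² + (37.5)(1.43)² = 132.2 kg·m²; I_f = 335.0 + 132.2 = 467.2 kg·m².
ω_f = I_p ω_i / I_f = (335.0)(38.2) / 467.2 = 27.39 rpm.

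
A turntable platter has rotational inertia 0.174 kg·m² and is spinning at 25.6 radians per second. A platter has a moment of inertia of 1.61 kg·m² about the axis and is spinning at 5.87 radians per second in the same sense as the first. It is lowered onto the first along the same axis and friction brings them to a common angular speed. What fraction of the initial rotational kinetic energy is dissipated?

fraction ≈ 0.361

The coupling torques are internal; angular momentum about the shared axis is conserved.
Taking A's sense as positive: L = (0.1740)(25.6) + (1.610)(5.87) = 13.91 kg·m²·rad/s.
Combined I = 0.1740 + 1.610 = 1.784 kg·m².
ω_f = L / I = 13.91 / 1.784 = 7.794 rad/s.
KE_i = ½ΣIω² = 84.75 J; KE_f = ½(1.784)(7.794)² = 54.19 J.
Fraction dissipated = (KE_i − KE_f)/KE_i = 0.3606.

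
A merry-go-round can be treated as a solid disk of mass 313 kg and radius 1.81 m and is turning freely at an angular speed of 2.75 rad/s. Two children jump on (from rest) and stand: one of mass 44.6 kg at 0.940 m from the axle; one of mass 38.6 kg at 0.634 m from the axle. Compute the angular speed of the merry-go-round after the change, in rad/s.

ω_f ≈ 2.48 rad/s

The added mass arrives with no angular momentum about the axle, and any external torque about the axle is negligible, so the system's angular momentum is conserved.
I_p = ½(313)(1.81)² = 512.7 kg·m².
Added inertia Σmr² = (44.6)(0.940)² + (38.6)(0.634)² = 54.92 kg·m²; I_f = 512.7 + 54.92 = 567.6 kg·m².
ω_f = I_p ω_i / I_f = (512.7)(2.75) / 567.6 = 2.484 rad/s.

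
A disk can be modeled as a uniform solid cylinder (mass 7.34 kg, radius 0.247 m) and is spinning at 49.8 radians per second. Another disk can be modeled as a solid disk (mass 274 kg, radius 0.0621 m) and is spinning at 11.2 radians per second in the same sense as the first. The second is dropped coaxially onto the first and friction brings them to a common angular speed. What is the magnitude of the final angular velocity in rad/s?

The coupling torques are internal; angular momentum about the shared axis is conserved.
Moments of inertia: I_A = ½(7.34)(0.247)² = 0.2239 kg·m²; I_B = ½(274)(0.0621)² = 0.5283 kg·m².
Taking A's sense as positive: L = (0.2239)(49.8) + (0.5283)(11.2) = 17.07 kg·m²·rad/s.
Combined I = 0.2239 + 0.5283 = 0.7522 kg·m².
ω_f = L / I = 17.07 / 0.7522 = 22.69 rad/s.

|ω_f| ≈ 22.7 rad/s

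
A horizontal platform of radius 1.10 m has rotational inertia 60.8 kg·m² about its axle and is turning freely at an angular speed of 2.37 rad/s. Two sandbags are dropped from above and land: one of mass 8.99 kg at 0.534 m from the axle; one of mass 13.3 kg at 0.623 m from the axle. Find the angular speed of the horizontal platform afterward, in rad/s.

ω_f ≈ 2.10 rad/s

The added mass arrives with no angular momentum about the axle, and any external torque about the axle is negligible, so the system's angular momentum is conserved.
Added inertia Σmr² = (8.99)(0.534)² + (13.3)(0.623)² = 7.726 kg·m²; I_f = 60.80 + 7.726 = 68.53 kg·m².
ω_f = I_p ω_i / I_f = (60.80)(2.37) / 68.53 = 2.103 rad/s.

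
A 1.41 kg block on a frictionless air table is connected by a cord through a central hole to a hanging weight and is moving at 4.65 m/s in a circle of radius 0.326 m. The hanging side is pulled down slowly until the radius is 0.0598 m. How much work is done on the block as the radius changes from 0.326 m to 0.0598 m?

Central (radial) force ⇒ zero torque about the center ⇒ m v r is constant.
v₂ = v₁ r₁ / r₂ = (4.65)(0.326) / (0.0598) = 25.35 m/s.
W = ΔKE = ½m(v₂² − v₁²) = 437.8 J.

W ≈ 438 J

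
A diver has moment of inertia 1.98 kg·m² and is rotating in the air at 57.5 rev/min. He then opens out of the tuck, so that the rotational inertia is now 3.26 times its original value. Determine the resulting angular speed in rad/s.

With no external torque about the axis, L is conserved: I₁ω₁ = I₂ω₂.
I₂ = 3.26 × 1.98 = 6.455 kg·m².
ω₂ = I₁ω₁ / I₂ = (1.980)(57.5 rpm) / (6.455) = 17.64 rpm = 1.847 rad/s.

ω₂ ≈ 1.85 rad/s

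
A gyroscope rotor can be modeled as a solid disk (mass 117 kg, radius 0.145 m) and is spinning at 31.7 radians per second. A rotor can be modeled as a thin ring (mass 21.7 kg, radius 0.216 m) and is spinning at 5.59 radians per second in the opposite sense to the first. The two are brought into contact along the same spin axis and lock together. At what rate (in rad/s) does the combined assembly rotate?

No external torque acts about the common axis, so total angular momentum is conserved.
Moments of inertia: I_A = ½(117)(0.145)² = 1.230 kg·m²; I_B = (21.7)(0.216)² = 1.012 kg·m².
Taking A's sense as positive: L = (1.230)(31.7) − (1.012)(5.59) = 33.33 kg·m²·rad/s.
Combined I = 1.230 + 1.012 = 2.242 kg·m².
ω_f = L / I = 33.33 / 2.242 = 14.86 rad/s.

|ω_f| ≈ 14.9 rad/s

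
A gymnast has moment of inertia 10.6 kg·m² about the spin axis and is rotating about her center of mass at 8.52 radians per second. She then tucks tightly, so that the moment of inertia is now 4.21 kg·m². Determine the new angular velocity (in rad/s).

No external torque acts about the spin axis, so angular momentum is conserved.
ω₂ = I₁ω₁ / I₂ = (10.60)(8.52 rad/s) / (4.210) = 21.45 rad/s.

ω₂ ≈ 21.5 rad/s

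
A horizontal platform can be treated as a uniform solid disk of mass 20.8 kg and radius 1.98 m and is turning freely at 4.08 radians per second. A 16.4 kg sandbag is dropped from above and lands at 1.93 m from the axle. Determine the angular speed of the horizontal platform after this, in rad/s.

The added mass arrives with no angular momentum about the axle, and any external torque about the axle is negligible, so the system's angular momentum is conserved.
I_p = ½(20.8)(1.98)² = 40.77 kg·m².
Added inertia Σmr² = (16.4)(1.93)² = 61.09 kg·m²; I_f = 40.77 + 61.09 = 101.9 kg·m².
ω_f = I_p ω_i / I_f = (40.77)(4.08) / 101.9 = 1.633 rad/s.

ω_f ≈ 1.63 rad/s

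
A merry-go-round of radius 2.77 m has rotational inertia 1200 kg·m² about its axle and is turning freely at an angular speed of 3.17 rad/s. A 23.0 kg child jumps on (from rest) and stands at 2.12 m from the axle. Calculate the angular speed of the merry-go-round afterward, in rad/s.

ω_f ≈ 2.92 rad/s

No external torque acts about the axle; L_before = L_after.
Added inertia Σmr² = (23.0)(2.12)² = 103.4 kg·m²; I_f = 1200 + 103.4 = 1303 kg·m².
ω_f = I_p ω_i / I_f = (1200)(3.17) / 1303 = 2.919 rad/s.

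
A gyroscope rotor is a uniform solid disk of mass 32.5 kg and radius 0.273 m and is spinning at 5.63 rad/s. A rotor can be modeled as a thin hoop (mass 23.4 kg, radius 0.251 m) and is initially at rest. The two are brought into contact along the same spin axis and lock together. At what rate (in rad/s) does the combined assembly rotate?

|ω_f| ≈ 2.54 rad/s

No external torque acts about the common axis, so total angular momentum is conserved.
Moments of inertia: I_A = ½(32.5)(0.273)² = 1.211 kg·m²; I_B = (23.4)(0.251)² = 1.474 kg·m².
Taking A's sense as positive: L = (1.211)(5.63) = 6.818 kg·m²·rad/s.
Combined I = 1.211 + 1.474 = 2.685 kg·m².
ω_f = L / I = 6.818 / 2.685 = 2.539 rad/s.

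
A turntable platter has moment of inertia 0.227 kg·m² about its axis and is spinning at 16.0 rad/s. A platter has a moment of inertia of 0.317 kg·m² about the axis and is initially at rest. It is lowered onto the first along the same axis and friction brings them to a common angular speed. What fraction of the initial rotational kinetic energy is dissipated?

No external torque acts about the common axis, so total angular momentum is conserved.
Taking A's sense as positive: L = (0.2270)(16.0) = 3.632 kg·m²·rad/s.
Combined I = 0.2270 + 0.3170 = 0.5440 kg·m².
ω_f = L / I = 3.632 / 0.5440 = 6.676 rad/s.
KE_i = ½ΣIω² = 29.06 J; KE_f = ½(0.5440)(6.676)² = 12.12 J.
Fraction dissipated = (KE_i − KE_f)/KE_i = 0.5827.

fraction ≈ 0.583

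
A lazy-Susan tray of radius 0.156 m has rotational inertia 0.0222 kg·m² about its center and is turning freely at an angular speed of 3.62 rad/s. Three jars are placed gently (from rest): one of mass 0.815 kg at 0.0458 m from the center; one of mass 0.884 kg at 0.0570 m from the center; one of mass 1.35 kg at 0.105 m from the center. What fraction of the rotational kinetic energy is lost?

No external torque acts about the center; L_before = L_after.
Added inertia Σmr² = (0.815)(0.0458)² + (0.884)(0.0570)² + (1.35)(0.105)² = 0.01947 kg·m²; I_f = 0.02220 + 0.01947 = 0.04167 kg·m².
ω_f = I_p ω_i / I_f = (0.02220)(3.62) / 0.04167 = 1.929 rad/s.
KE_i = ½(0.02220)(3.620 rad/s)² = 0.1455 J; KE_f = ½(0.04167)(1.929)² = 0.07750 J.
Fraction lost = 0.4672.

fraction ≈ 0.467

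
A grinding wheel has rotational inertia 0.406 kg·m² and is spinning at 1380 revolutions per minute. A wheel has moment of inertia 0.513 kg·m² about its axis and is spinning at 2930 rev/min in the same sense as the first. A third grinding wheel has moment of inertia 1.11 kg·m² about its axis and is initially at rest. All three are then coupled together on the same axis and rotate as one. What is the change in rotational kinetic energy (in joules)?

ΔKE ≈ -16900 J

The coupling torques are internal; angular momentum about the shared axis is conserved.
Taking A's sense as positive: L = (0.4060)(1380) + (0.5130)(2930) = 2063 kg·m²·rpm.
Combined I = 0.4060 + 0.5130 + 1.110 = 2.029 kg·m².
ω_f = L / I = 2063 / 2.029 = 1017 rpm.
KE_i = ½ΣIω² = 28390 J; KE_f = ½(2.029)(106.5)² = 11510 J.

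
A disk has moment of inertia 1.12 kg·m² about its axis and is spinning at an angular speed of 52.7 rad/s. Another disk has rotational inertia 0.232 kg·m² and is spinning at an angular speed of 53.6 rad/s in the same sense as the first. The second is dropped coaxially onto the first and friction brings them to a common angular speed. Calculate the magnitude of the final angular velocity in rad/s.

|ω_f| ≈ 52.9 rad/s

No external torque acts about the common axis, so total angular momentum is conserved.
Taking A's sense as positive: L = (1.120)(52.7) + (0.2320)(53.6) = 71.46 kg·m²·rad/s.
Combined I = 1.120 + 0.2320 = 1.352 kg·m².
ω_f = L / I = 71.46 / 1.352 = 52.85 rad/s.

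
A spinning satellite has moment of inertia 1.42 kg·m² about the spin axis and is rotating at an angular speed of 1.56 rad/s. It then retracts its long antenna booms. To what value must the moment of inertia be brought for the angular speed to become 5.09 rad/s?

I₂ ≈ 0.435 kg·m²

No external torque acts about the spin axis, so angular momentum is conserved.
I₂ = I₁ω₁ / ω₂ = (1.42)(1.56) / (5.09) = 0.4352 kg·m².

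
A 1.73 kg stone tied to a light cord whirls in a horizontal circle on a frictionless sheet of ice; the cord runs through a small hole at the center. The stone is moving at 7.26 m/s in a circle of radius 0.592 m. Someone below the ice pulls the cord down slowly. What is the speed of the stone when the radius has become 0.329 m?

Central (radial) force ⇒ zero torque about the center ⇒ m v r is constant.
v₂ = v₁ r₁ / r₂ = (7.26)(0.592) / (0.329) = 13.06 m/s.

v₂ ≈ 13.1 m/s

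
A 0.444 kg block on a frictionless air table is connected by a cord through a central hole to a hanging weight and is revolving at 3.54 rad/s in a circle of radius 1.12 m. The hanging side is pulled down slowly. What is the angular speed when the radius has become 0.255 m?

ω₂ ≈ 68.3 rad/s

The constraining force is radial, so m r² ω about the center is conserved.
ω₂ = ω₁ (r₁/r₂)² = (3.54)(1.12/0.255)² = 68.29 rad/s.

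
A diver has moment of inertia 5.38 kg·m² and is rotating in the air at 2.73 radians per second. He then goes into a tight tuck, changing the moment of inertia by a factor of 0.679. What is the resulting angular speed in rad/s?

Angular momentum about the spin axis is conserved since the torque about it is zero.
I₂ = 0.679 × 5.38 = 3.653 kg·m².
ω₂ = I₁ω₁ / I₂ = (5.380)(2.73 rad/s) / (3.653) = 4.021 rad/s.

ω₂ ≈ 4.02 rad/s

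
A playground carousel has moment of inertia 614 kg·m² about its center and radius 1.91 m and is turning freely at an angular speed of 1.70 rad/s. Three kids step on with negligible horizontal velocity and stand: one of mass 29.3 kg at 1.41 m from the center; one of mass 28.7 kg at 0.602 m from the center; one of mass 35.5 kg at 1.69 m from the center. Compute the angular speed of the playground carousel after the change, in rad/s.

The added mass arrives with no angular momentum about the center, and any external torque about the center is negligible, so the system's angular momentum is conserved.
Added inertia Σmr² = (29.3)(1.41)² + (28.7)(0.602)² + (35.5)(1.69)² = 170.0 kg·m²; I_f = 614.0 + 170.0 = 784.0 kg·m².
ω_f = I_p ω_i / I_f = (614.0)(1.70) / 784.0 = 1.331 rad/s.

ω_f ≈ 1.33 rad/s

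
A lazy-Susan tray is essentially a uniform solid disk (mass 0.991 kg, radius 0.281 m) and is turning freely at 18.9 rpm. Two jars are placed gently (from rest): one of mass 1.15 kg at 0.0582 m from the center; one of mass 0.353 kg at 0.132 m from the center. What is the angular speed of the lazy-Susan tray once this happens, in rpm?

ω_f ≈ 15.0 rpm

No external torque acts about the center; L_before = L_after.
I_p = ½(0.991)(0.281)² = 0.03913 kg·m².
Added inertia Σmr² = (1.15)(0.0582)² + (0.353)(0.132)² = 0.01005 kg·m²; I_f = 0.03913 + 0.01005 = 0.04917 kg·m².
ω_f = I_p ω_i / I_f = (0.03913)(18.9) / 0.04917 = 15.04 rpm.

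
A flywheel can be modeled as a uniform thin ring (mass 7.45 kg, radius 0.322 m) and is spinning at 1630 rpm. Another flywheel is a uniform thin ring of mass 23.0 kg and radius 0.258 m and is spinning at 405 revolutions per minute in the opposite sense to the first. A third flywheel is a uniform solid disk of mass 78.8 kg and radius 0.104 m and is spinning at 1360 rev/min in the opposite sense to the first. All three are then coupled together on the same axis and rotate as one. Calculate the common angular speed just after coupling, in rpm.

No external torque acts about the common axis, so total angular momentum is conserved.
Moments of inertia: I_A = (7.45)(0.322)² = 0.7724 kg·m²; I_B = (23.0)(0.258)² = 1.531 kg·m²; I_C = ½(78.8)(0.104)² = 0.4262 kg·m².
Taking A's sense as positive: L = (0.7724)(1630) − (1.531)(405) − (0.4262)(1360) = 59.48 kg·m²·rpm.
Combined I = 0.7724 + 1.531 + 0.4262 = 2.730 kg·m².
ω_f = L / I = 59.48 / 2.730 = 21.79 rpm.

|ω_f| ≈ 21.8 rpm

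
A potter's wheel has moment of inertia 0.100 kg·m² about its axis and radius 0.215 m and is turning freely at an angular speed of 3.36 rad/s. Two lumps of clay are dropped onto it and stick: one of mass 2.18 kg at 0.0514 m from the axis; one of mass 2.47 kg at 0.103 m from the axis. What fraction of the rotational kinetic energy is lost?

fraction ≈ 0.242

No external torque acts about the axis; L_before = L_after.
Added inertia Σmr² = (2.18)(0.0514)² + (2.47)(0.103)² = 0.03196 kg·m²; I_f = 0.1000 + 0.03196 = 0.1320 kg·m².
ω_f = I_p ω_i / I_f = (0.1000)(3.36) / 0.1320 = 2.546 rad/s.
KE_i = ½(0.1000)(3.360 rad/s)² = 0.5645 J; KE_f = ½(0.1320)(2.546)² = 0.4278 J.
Fraction lost = 0.2422.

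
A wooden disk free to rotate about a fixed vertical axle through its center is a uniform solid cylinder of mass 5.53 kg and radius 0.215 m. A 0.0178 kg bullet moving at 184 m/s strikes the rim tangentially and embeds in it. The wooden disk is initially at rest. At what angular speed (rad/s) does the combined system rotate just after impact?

The axle reaction passes through the axle and exerts no torque about it; angular momentum about the axle is conserved through the impact.
I_p = ½(5.53)(0.215)² = 0.1278 kg·m². Taking the sense of the bullet's angular momentum as positive, L_{bullet} = m v R = (0.0178)(184)(0.215) = 0.7042 kg·m²/s.
L_i = 0 + 0.7042 = 0.7042 kg·m²/s.
After sticking, I_f = I_p + m R² = 0.1278 + (0.0178)(0.215)² = 0.1286 kg·m².
ω_f = L_i / I_f = 0.7042 / 0.1286 = 5.474 rad/s.

|ω_f| ≈ 5.47 rad/s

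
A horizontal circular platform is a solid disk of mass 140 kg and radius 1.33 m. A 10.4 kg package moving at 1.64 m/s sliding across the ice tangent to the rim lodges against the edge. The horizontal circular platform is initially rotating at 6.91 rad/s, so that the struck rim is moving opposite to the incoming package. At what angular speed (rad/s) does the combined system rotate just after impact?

The axle reaction passes through the central axle and exerts no torque about it; angular momentum about the central axle is conserved through the impact.
I_p = ½(140)(1.33)² = 123.8 kg·m². Taking the sense of the package's angular momentum as positive, L_{package} = m v R = (10.4)(1.64)(1.33) = 22.68 kg·m²/s.
L_i = −I_p ω_p + m v R = −(123.8)(6.91) + 22.68 = -832.9 kg·m²/s.
After sticking, I_f = I_p + m R² = 123.8 + (10.4)(1.33)² = 142.2 kg·m².
ω_f = L_i / I_f = -832.9 / 142.2 = -5.857 rad/s.

|ω_f| ≈ 5.86 rad/s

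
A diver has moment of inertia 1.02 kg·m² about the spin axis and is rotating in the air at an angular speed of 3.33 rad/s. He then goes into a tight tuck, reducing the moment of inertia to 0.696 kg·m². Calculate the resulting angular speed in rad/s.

ω₂ ≈ 4.88 rad/s

Angular momentum about the spin axis is conserved since the torque about it is zero.
ω₂ = I₁ω₁ / I₂ = (1.020)(3.33 rad/s) / (0.6960) = 4.880 rad/s.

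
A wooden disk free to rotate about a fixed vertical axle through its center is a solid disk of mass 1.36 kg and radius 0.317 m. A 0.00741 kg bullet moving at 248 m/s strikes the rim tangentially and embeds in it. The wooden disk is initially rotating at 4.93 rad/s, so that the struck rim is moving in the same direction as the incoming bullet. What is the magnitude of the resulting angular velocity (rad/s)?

About the axle the impulsive forces during the collision are internal, so angular momentum about that axis is conserved.
I_p = ½(1.36)(0.317)² = 0.06833 kg·m². Taking the sense of the bullet's angular momentum as positive, L_{bullet} = m v R = (0.00741)(248)(0.317) = 0.5825 kg·m²/s.
L_i = +I_p ω_p + m v R = +(0.06833)(4.93) + 0.5825 = 0.9194 kg·m²/s.
After sticking, I_f = I_p + m R² = 0.06833 + (0.00741)(0.317)² = 0.06908 kg·m².
ω_f = L_i / I_f = 0.9194 / 0.06908 = 13.31 rad/s.

|ω_f| ≈ 13.3 rad/s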